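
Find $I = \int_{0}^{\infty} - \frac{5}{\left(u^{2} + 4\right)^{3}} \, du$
$- \frac{15 \pi}{512}$

Begin with the known result
$$J(a) = \int_{0}^{\infty} - \frac{5}{a^{2} + u^{2}} \, du = - \frac{5 \pi}{2 a}.$$

Differentiating under the integral sign with respect to $a$,
$$\frac{dJ}{da} = \int_{0}^{\infty} \frac{10 a}{\left(a^{2} + u^{2}\right)^{2}} \, du = \frac{5 \pi}{2 a^{2}},$$
so $\int_{0}^{\infty} - \frac{5}{\left(a^{2} + u^{2}\right)^{2}} \, du = - \frac{5 \pi}{4 a^{3}}$.

Repeating — each differentiation of $1/(u^2+a^2)^j$ produces $-2ja/(u^2+a^2)^{j+1}$ — and dividing through by $-2ja$ at each step yields, after $2$ differentiations in total,
$$\int_{0}^{\infty} - \frac{5}{\left(a^{2} + u^{2}\right)^{3}} \, du = - \frac{15 \pi}{16 a^{5}}.$$

Setting $a = 2$:
$$I = - \frac{15 \pi}{512}.$$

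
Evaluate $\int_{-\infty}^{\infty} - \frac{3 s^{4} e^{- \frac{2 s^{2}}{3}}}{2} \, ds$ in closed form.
$- \frac{81 \sqrt{6} \sqrt{\pi}}{64}$

Start from the elementary integral
$$J(a) = \int_{-\infty}^{\infty} - \frac{3 e^{- a s^{2}}}{2} \, ds = - \frac{3 \sqrt{\pi}}{2 \sqrt{a}}.$$

Differentiating under the integral sign brings down a factor of $(-s^2)$:
$$\frac{dJ}{da} = \int_{-\infty}^{\infty} \frac{3 s^{2} e^{- a s^{2}}}{2} \, ds = \frac{3 \sqrt{\pi}}{4 a^{\frac{3}{2}}}.$$

Repeating twice in total — each differentiation brings down another $(-s^2)$ — gives
$$\frac{d^{2}J}{da^{2}} = \int_{-\infty}^{\infty} - \frac{3 s^{4} e^{- a s^{2}}}{2} \, ds = - \frac{9 \sqrt{\pi}}{8 a^{\frac{5}{2}}},$$
and the integrand here is exactly the target integrand, so $I = - \frac{9 \sqrt{\pi}}{8 a^{\frac{5}{2}}}$.

Setting $a = \frac{2}{3}$:
$$I = - \frac{81 \sqrt{6} \sqrt{\pi}}{64}.$$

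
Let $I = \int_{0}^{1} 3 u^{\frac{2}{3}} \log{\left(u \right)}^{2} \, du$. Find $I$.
$\frac{162}{125}$

Consider the simpler parametrised integral
$$J(a) = \int_{0}^{1} 3 u^{a} \, du = \frac{3}{a + 1}.$$

Differentiating under the integral sign brings down a factor of $\ln u$:
$$\frac{dJ}{da} = \int_{0}^{1} 3 u^{a} \log{\left(u \right)} \, du = - \frac{3}{\left(a + 1\right)^{2}}.$$

Repeating twice in total — each differentiation brings down another $\ln u$ — gives
$$\frac{d^{2}J}{da^{2}} = \int_{0}^{1} 3 u^{a} \log{\left(u \right)}^{2} \, du = \frac{6}{\left(a + 1\right)^{3}},$$
and the integrand here is exactly the target integrand, so $I = \frac{6}{\left(a + 1\right)^{3}}$.

Setting $a = \frac{2}{3}$:
$$I = \frac{162}{125}.$$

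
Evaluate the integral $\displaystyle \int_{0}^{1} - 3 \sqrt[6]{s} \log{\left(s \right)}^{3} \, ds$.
$\frac{23328}{2401}$

Begin with the known integral
$$J(a) = \int_{0}^{1} - 3 s^{a} \, ds = - \frac{3}{a + 1}.$$

Differentiating under the integral sign brings down a factor of $\ln s$:
$$\frac{dJ}{da} = \int_{0}^{1} - 3 s^{a} \log{\left(s \right)} \, ds = \frac{3}{\left(a + 1\right)^{2}}.$$

Repeating $3$ times in total — each differentiation brings down another $\ln s$ — gives
$$\frac{d^{3}J}{da^{3}} = \int_{0}^{1} - 3 s^{a} \log{\left(s \right)}^{3} \, ds = \frac{18}{\left(a + 1\right)^{4}},$$
and the integrand here is exactly the target integrand, so $I = \frac{18}{\left(a + 1\right)^{4}}$.

Setting $a = \frac{1}{6}$:
$$I = \frac{23328}{2401}.$$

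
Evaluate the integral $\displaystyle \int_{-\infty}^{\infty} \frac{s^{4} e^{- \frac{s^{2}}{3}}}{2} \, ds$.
$\frac{27 \sqrt{3} \sqrt{\pi}}{8}$

Start from the elementary integral
$$J(a) = \int_{-\infty}^{\infty} \frac{e^{- a s^{2}}}{2} \, ds = \frac{\sqrt{\pi}}{2 \sqrt{a}}.$$

Differentiating under the integral sign brings down a factor of $(-s^2)$:
$$\frac{dJ}{da} = \int_{-\infty}^{\infty} - \frac{s^{2} e^{- a s^{2}}}{2} \, ds = - \frac{\sqrt{\pi}}{4 a^{\frac{3}{2}}}.$$

Repeating twice in total — each differentiation brings down another $(-s^2)$ — gives
$$\frac{d^{2}J}{da^{2}} = \int_{-\infty}^{\infty} \frac{s^{4} e^{- a s^{2}}}{2} \, ds = \frac{3 \sqrt{\pi}}{8 a^{\frac{5}{2}}},$$
and the integrand here is exactly the target integrand, so $I = \frac{3 \sqrt{\pi}}{8 a^{\frac{5}{2}}}$.

Setting $a = \frac{1}{3}$:
$$I = \frac{27 \sqrt{3} \sqrt{\pi}}{8}.$$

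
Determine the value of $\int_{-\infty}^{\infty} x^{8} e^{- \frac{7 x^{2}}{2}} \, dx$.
$\frac{15 \sqrt{14} \sqrt{\pi}}{2401}$

Start from the elementary integral
$$J(a) = \int_{-\infty}^{\infty} e^{- a x^{2}} \, dx = \frac{\sqrt{\pi}}{\sqrt{a}}.$$

Differentiating under the integral sign brings down a factor of $(-x^2)$:
$$\frac{dJ}{da} = \int_{-\infty}^{\infty} - x^{2} e^{- a x^{2}} \, dx = - \frac{\sqrt{\pi}}{2 a^{\frac{3}{2}}}.$$

Repeating $4$ times in total — each differentiation brings down another $(-x^2)$ — gives
$$\frac{d^{4}J}{da^{4}} = \int_{-\infty}^{\infty} x^{8} e^{- a x^{2}} \, dx = \frac{105 \sqrt{\pi}}{16 a^{\frac{9}{2}}},$$
and the integrand here is exactly the target integrand, so $I = \frac{105 \sqrt{\pi}}{16 a^{\frac{9}{2}}}$.

Setting $a = \frac{7}{2}$:
$$I = \frac{15 \sqrt{14} \sqrt{\pi}}{2401}.$$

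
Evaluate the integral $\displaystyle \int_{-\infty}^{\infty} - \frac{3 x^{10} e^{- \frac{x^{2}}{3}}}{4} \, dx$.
$- \frac{688905 \sqrt{3} \sqrt{\pi}}{128}$

Consider the simpler parametrised integral
$$J(a) = \int_{-\infty}^{\infty} - \frac{3 e^{- a x^{2}}}{4} \, dx = - \frac{3 \sqrt{\pi}}{4 \sqrt{a}}.$$

Differentiating under the integral sign brings down a factor of $(-x^2)$:
$$\frac{dJ}{da} = \int_{-\infty}^{\infty} \frac{3 x^{2} e^{- a x^{2}}}{4} \, dx = \frac{3 \sqrt{\pi}}{8 a^{\frac{3}{2}}}.$$

Repeating $5$ times in total — each differentiation brings down another $(-x^2)$ — gives
$$\frac{d^{5}J}{da^{5}} = \int_{-\infty}^{\infty} \frac{3 x^{10} e^{- a x^{2}}}{4} \, dx = \frac{2835 \sqrt{\pi}}{128 a^{\frac{11}{2}}},$$
and the integrand here is $(-1)^{5}$ times the target integrand, so $I = (-1)^{5}\,\frac{d^{5}J}{da^{5}} = - \frac{2835 \sqrt{\pi}}{128 a^{\frac{11}{2}}}$.

Setting $a = \frac{1}{3}$:
$$I = - \frac{688905 \sqrt{3} \sqrt{\pi}}{128}.$$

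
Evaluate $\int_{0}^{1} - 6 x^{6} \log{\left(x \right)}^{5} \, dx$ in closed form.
$\frac{720}{117649}$

Consider the simpler parametrised integral
$$J(a) = \int_{0}^{1} - 6 x^{a} \, dx = - \frac{6}{a + 1}.$$

Differentiating under the integral sign brings down a factor of $\ln x$:
$$\frac{dJ}{da} = \int_{0}^{1} - 6 x^{a} \log{\left(x \right)} \, dx = \frac{6}{\left(a + 1\right)^{2}}.$$

Repeating $5$ times in total — each differentiation brings down another $\ln x$ — gives
$$\frac{d^{5}J}{da^{5}} = \int_{0}^{1} - 6 x^{a} \log{\left(x \right)}^{5} \, dx = \frac{720}{\left(a + 1\right)^{6}},$$
and the integrand here is exactly the target integrand, so $I = \frac{720}{\left(a + 1\right)^{6}}$.

Setting $a = 6$:
$$I = \frac{720}{117649}.$$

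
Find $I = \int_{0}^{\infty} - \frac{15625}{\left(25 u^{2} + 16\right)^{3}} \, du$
$- \frac{9375 \pi}{16384}$

Begin with the known result
$$J(a) = \int_{0}^{\infty} - \frac{1}{a^{2} + u^{2}} \, du = - \frac{\pi}{2 a}.$$

Differentiating under the integral sign with respect to $a$,
$$\frac{dJ}{da} = \int_{0}^{\infty} \frac{2 a}{\left(a^{2} + u^{2}\right)^{2}} \, du = \frac{\pi}{2 a^{2}},$$
so $\int_{0}^{\infty} - \frac{1}{\left(a^{2} + u^{2}\right)^{2}} \, du = - \frac{\pi}{4 a^{3}}$.

Repeating — each differentiation of $1/(u^2+a^2)^j$ produces $-2ja/(u^2+a^2)^{j+1}$ — and dividing through by $-2ja$ at each step yields, after $2$ differentiations in total,
$$\int_{0}^{\infty} - \frac{1}{\left(a^{2} + u^{2}\right)^{3}} \, du = - \frac{3 \pi}{16 a^{5}}.$$

Setting $a = \frac{4}{5}$:
$$I = - \frac{9375 \pi}{16384}.$$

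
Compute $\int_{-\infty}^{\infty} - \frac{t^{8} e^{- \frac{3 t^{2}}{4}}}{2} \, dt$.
$- \frac{560 \sqrt{3} \sqrt{\pi}}{81}$

Begin with the known integral
$$J(a) = \int_{-\infty}^{\infty} - \frac{e^{- a t^{2}}}{2} \, dt = - \frac{\sqrt{\pi}}{2 \sqrt{a}}.$$

Differentiating under the integral sign brings down a factor of $(-t^2)$:
$$\frac{dJ}{da} = \int_{-\infty}^{\infty} \frac{t^{2} e^{- a t^{2}}}{2} \, dt = \frac{\sqrt{\pi}}{4 a^{\frac{3}{2}}}.$$

Repeating $4$ times in total — each differentiation brings down another $(-t^2)$ — gives
$$\frac{d^{4}J}{da^{4}} = \int_{-\infty}^{\infty} - \frac{t^{8} e^{- a t^{2}}}{2} \, dt = - \frac{105 \sqrt{\pi}}{32 a^{\frac{9}{2}}},$$
and the integrand here is exactly the target integrand, so $I = - \frac{105 \sqrt{\pi}}{32 a^{\frac{9}{2}}}$.

Setting $a = \frac{3}{4}$:
$$I = - \frac{560 \sqrt{3} \sqrt{\pi}}{81}.$$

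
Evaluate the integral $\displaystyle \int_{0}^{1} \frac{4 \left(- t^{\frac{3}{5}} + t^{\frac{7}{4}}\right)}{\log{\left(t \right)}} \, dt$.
$\log{\left(\frac{9150625}{1048576} \right)}$

Consider the one-parameter family: let $I(a) = \int_{0}^{1} \frac{4 \left(- t^{\frac{3}{5}} + t^{a}\right)}{\log{\left(t \right)}} \, dt$.

Since $\dfrac{\partial}{\partial a}\,t^{a} = t^{a} \ln t$, the $\ln t$ in the denominator cancels and
$$\frac{dI}{da} = \int_{0}^{1} 4 t^{a} \, dt = 4 \left[\frac{t^{a+1}}{a+1}\right]_0^1 = \frac{4}{a + 1}.$$

Integrating with respect to $a$ gives $I(a) = \log{\left(\frac{625 \left(a + 1\right)^{4}}{4096} \right)} + C$.

At $a = \frac{3}{5}$ the integrand is identically $0$, so $I(\frac{3}{5}) = 0$. The closed form gives $0$, hence $C = 0$.

Setting $a = \frac{7}{4}$:
$$I = \log{\left(\frac{9150625}{1048576} \right)}.$$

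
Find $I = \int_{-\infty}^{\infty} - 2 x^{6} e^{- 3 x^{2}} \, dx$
$- \frac{5 \sqrt{3} \sqrt{\pi}}{108}$

Consider the simpler parametrised integral
$$J(a) = \int_{-\infty}^{\infty} - 2 e^{- a x^{2}} \, dx = - \frac{2 \sqrt{\pi}}{\sqrt{a}}.$$

Differentiating under the integral sign brings down a factor of $(-x^2)$:
$$\frac{dJ}{da} = \int_{-\infty}^{\infty} 2 x^{2} e^{- a x^{2}} \, dx = \frac{\sqrt{\pi}}{a^{\frac{3}{2}}}.$$

Repeating $3$ times in total — each differentiation brings down another $(-x^2)$ — gives
$$\frac{d^{3}J}{da^{3}} = \int_{-\infty}^{\infty} 2 x^{6} e^{- a x^{2}} \, dx = \frac{15 \sqrt{\pi}}{4 a^{\frac{7}{2}}},$$
and the integrand here is $(-1)^{3}$ times the target integrand, so $I = (-1)^{3}\,\frac{d^{3}J}{da^{3}} = - \frac{15 \sqrt{\pi}}{4 a^{\frac{7}{2}}}$.

Setting $a = 3$:
$$I = - \frac{5 \sqrt{3} \sqrt{\pi}}{108}.$$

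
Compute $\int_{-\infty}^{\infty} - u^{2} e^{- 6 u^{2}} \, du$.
$- \frac{\sqrt{6} \sqrt{\pi}}{72}$

Consider the simpler parametrised integral
$$J(a) = \int_{-\infty}^{\infty} - e^{- a u^{2}} \, du = - \frac{\sqrt{\pi}}{\sqrt{a}}.$$

Differentiating under the integral sign brings down a factor of $(-u^2)$:
$$\frac{dJ}{da} = \int_{-\infty}^{\infty} u^{2} e^{- a u^{2}} \, du = \frac{\sqrt{\pi}}{2 a^{\frac{3}{2}}}.$$

The integral on the left is $-I$, so $I = - \frac{\sqrt{\pi}}{2 a^{\frac{3}{2}}}$.

Setting $a = 6$:
$$I = - \frac{\sqrt{6} \sqrt{\pi}}{72}.$$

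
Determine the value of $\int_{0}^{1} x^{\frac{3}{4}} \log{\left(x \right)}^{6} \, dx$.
$\frac{11796480}{823543}$

Consider the simpler parametrised integral
$$J(a) = \int_{0}^{1} x^{a} \, dx = \frac{1}{a + 1}.$$

Differentiating under the integral sign brings down a factor of $\ln x$:
$$\frac{dJ}{da} = \int_{0}^{1} x^{a} \log{\left(x \right)} \, dx = - \frac{1}{\left(a + 1\right)^{2}}.$$

Repeating $6$ times in total — each differentiation brings down another $\ln x$ — gives
$$\frac{d^{6}J}{da^{6}} = \int_{0}^{1} x^{a} \log{\left(x \right)}^{6} \, dx = \frac{720}{\left(a + 1\right)^{7}},$$
and the integrand here is exactly the target integrand, so $I = \frac{720}{\left(a + 1\right)^{7}}$.

Setting $a = \frac{3}{4}$:
$$I = \frac{11796480}{823543}.$$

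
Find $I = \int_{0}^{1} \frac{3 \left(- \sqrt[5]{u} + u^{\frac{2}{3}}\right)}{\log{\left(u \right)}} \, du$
$\log{\left(\frac{15625}{5832} \right)}$

Replace the exponent $\frac{2}{3}$ by a parameter $a$: let $I(a) = \int_{0}^{1} \frac{3 \left(- \sqrt[5]{u} + u^{a}\right)}{\log{\left(u \right)}} \, du$.

Since $\dfrac{\partial}{\partial a}\,u^{a} = u^{a} \ln u$, the $\ln u$ in the denominator cancels and
$$\frac{dI}{da} = \int_{0}^{1} 3 u^{a} \, du = 3 \left[\frac{u^{a+1}}{a+1}\right]_0^1 = \frac{3}{a + 1}.$$

Integrating with respect to $a$ gives $I(a) = \log{\left(\frac{125 \left(a + 1\right)^{3}}{216} \right)} + C$.

At $a = \frac{1}{5}$ the integrand is identically $0$, so $I(\frac{1}{5}) = 0$. The closed form gives $0$, hence $C = 0$.

Setting $a = \frac{2}{3}$:
$$I = \log{\left(\frac{15625}{5832} \right)}.$$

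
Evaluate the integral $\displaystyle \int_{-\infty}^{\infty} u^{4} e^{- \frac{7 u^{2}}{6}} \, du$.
$\frac{27 \sqrt{42} \sqrt{\pi}}{343}$

Begin with the known integral
$$J(a) = \int_{-\infty}^{\infty} e^{- a u^{2}} \, du = \frac{\sqrt{\pi}}{\sqrt{a}}.$$

Differentiating under the integral sign brings down a factor of $(-u^2)$:
$$\frac{dJ}{da} = \int_{-\infty}^{\infty} - u^{2} e^{- a u^{2}} \, du = - \frac{\sqrt{\pi}}{2 a^{\frac{3}{2}}}.$$

Repeating twice in total — each differentiation brings down another $(-u^2)$ — gives
$$\frac{d^{2}J}{da^{2}} = \int_{-\infty}^{\infty} u^{4} e^{- a u^{2}} \, du = \frac{3 \sqrt{\pi}}{4 a^{\frac{5}{2}}},$$
and the integrand here is exactly the target integrand, so $I = \frac{3 \sqrt{\pi}}{4 a^{\frac{5}{2}}}$.

Setting $a = \frac{7}{6}$:
$$I = \frac{27 \sqrt{42} \sqrt{\pi}}{343}.$$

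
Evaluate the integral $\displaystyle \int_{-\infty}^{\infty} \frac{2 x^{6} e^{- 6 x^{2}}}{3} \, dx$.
$\frac{5 \sqrt{6} \sqrt{\pi}}{5184}$

Consider the simpler parametrised integral
$$J(a) = \int_{-\infty}^{\infty} \frac{2 e^{- a x^{2}}}{3} \, dx = \frac{2 \sqrt{\pi}}{3 \sqrt{a}}.$$

Differentiating under the integral sign brings down a factor of $(-x^2)$:
$$\frac{dJ}{da} = \int_{-\infty}^{\infty} - \frac{2 x^{2} e^{- a x^{2}}}{3} \, dx = - \frac{\sqrt{\pi}}{3 a^{\frac{3}{2}}}.$$

Repeating $3$ times in total — each differentiation brings down another $(-x^2)$ — gives
$$\frac{d^{3}J}{da^{3}} = \int_{-\infty}^{\infty} - \frac{2 x^{6} e^{- a x^{2}}}{3} \, dx = - \frac{5 \sqrt{\pi}}{4 a^{\frac{7}{2}}},$$
and the integrand here is $(-1)^{3}$ times the target integrand, so $I = (-1)^{3}\,\frac{d^{3}J}{da^{3}} = \frac{5 \sqrt{\pi}}{4 a^{\frac{7}{2}}}$.

Setting $a = 6$:
$$I = \frac{5 \sqrt{6} \sqrt{\pi}}{5184}.$$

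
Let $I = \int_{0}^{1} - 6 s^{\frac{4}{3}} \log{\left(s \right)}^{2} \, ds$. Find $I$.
$- \frac{324}{343}$

Consider the simpler parametrised integral
$$J(a) = \int_{0}^{1} - 6 s^{a} \, ds = - \frac{6}{a + 1}.$$

Differentiating under the integral sign brings down a factor of $\ln s$:
$$\frac{dJ}{da} = \int_{0}^{1} - 6 s^{a} \log{\left(s \right)} \, ds = \frac{6}{\left(a + 1\right)^{2}}.$$

Repeating twice in total — each differentiation brings down another $\ln s$ — gives
$$\frac{d^{2}J}{da^{2}} = \int_{0}^{1} - 6 s^{a} \log{\left(s \right)}^{2} \, ds = - \frac{12}{\left(a + 1\right)^{3}},$$
and the integrand here is exactly the target integrand, so $I = - \frac{12}{\left(a + 1\right)^{3}}$.

Setting $a = \frac{4}{3}$:
$$I = - \frac{324}{343}.$$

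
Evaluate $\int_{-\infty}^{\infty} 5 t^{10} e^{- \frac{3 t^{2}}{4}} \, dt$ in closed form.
$\frac{11200 \sqrt{3} \sqrt{\pi}}{27}$

Start from the elementary integral
$$J(a) = \int_{-\infty}^{\infty} 5 e^{- a t^{2}} \, dt = \frac{5 \sqrt{\pi}}{\sqrt{a}}.$$

Differentiating under the integral sign brings down a factor of $(-t^2)$:
$$\frac{dJ}{da} = \int_{-\infty}^{\infty} - 5 t^{2} e^{- a t^{2}} \, dt = - \frac{5 \sqrt{\pi}}{2 a^{\frac{3}{2}}}.$$

Repeating $5$ times in total — each differentiation brings down another $(-t^2)$ — gives
$$\frac{d^{5}J}{da^{5}} = \int_{-\infty}^{\infty} - 5 t^{10} e^{- a t^{2}} \, dt = - \frac{4725 \sqrt{\pi}}{32 a^{\frac{11}{2}}},$$
and the integrand here is $(-1)^{5}$ times the target integrand, so $I = (-1)^{5}\,\frac{d^{5}J}{da^{5}} = \frac{4725 \sqrt{\pi}}{32 a^{\frac{11}{2}}}$.

Setting $a = \frac{3}{4}$:
$$I = \frac{11200 \sqrt{3} \sqrt{\pi}}{27}.$$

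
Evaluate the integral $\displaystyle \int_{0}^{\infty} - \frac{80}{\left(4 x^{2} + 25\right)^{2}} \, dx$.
$- \frac{2 \pi}{25}$

Begin with the known result
$$J(a) = \int_{0}^{\infty} - \frac{5}{a^{2} + x^{2}} \, dx = - \frac{5 \pi}{2 a}.$$

Differentiating under the integral sign with respect to $a$,
$$\frac{dJ}{da} = \int_{0}^{\infty} \frac{10 a}{\left(a^{2} + x^{2}\right)^{2}} \, dx = \frac{5 \pi}{2 a^{2}},$$
so $\int_{0}^{\infty} - \frac{5}{\left(a^{2} + x^{2}\right)^{2}} \, dx = - \frac{5 \pi}{4 a^{3}}$.

Setting $a = \frac{5}{2}$:
$$I = - \frac{2 \pi}{25}.$$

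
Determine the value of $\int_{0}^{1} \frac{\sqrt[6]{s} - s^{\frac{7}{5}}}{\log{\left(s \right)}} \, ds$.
$\log{\left(\frac{35}{72} \right)}$

Consider the one-parameter family: let $I(a) = \int_{0}^{1} \frac{- s^{\frac{7}{5}} + s^{a}}{\log{\left(s \right)}} \, ds$.

Since $\dfrac{\partial}{\partial a}\,s^{a} = s^{a} \ln s$, the $\ln s$ in the denominator cancels and
$$\frac{dI}{da} = \int_{0}^{1} s^{a} \, ds = \left[\frac{s^{a+1}}{a+1}\right]_0^1 = \frac{1}{a + 1}.$$

Integrating with respect to $a$ gives $I(a) = \log{\left(\frac{5 a}{12} + \frac{5}{12} \right)} + C$.

At $a = \frac{7}{5}$ the integrand is identically $0$, so $I(\frac{7}{5}) = 0$. The closed form gives $0$, hence $C = 0$.

Setting $a = \frac{1}{6}$:
$$I = \log{\left(\frac{35}{72} \right)}.$$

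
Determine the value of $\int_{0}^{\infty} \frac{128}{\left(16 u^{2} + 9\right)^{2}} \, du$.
$\frac{8 \pi}{27}$

Start from the standard arctangent integral
$$J(a) = \int_{0}^{\infty} \frac{1}{2 \left(a^{2} + u^{2}\right)} \, du = \frac{\pi}{4 a}.$$

Differentiating under the integral sign with respect to $a$,
$$\frac{dJ}{da} = \int_{0}^{\infty} - \frac{a}{\left(a^{2} + u^{2}\right)^{2}} \, du = - \frac{\pi}{4 a^{2}},$$
so $\int_{0}^{\infty} \frac{1}{2 \left(a^{2} + u^{2}\right)^{2}} \, du = \frac{\pi}{8 a^{3}}$.

Setting $a = \frac{3}{4}$:
$$I = \frac{8 \pi}{27}.$$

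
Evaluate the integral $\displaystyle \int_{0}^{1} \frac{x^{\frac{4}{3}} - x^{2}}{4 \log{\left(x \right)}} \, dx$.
$- \frac{\log{\left(3 \right)}}{2} + \frac{\log{\left(7 \right)}}{4}$

Replace the exponent $\frac{4}{3}$ by a parameter $a$: let $I(a) = \int_{0}^{1} \frac{- x^{2} + x^{a}}{4 \log{\left(x \right)}} \, dx$.

Since $\dfrac{\partial}{\partial a}\,x^{a} = x^{a} \ln x$, the $\ln x$ in the denominator cancels and
$$\frac{dI}{da} = \int_{0}^{1} \frac{1}{4} x^{a} \, dx = \frac{1}{4} \left[\frac{x^{a+1}}{a+1}\right]_0^1 = \frac{1}{4 \left(a + 1\right)}.$$

Integrating with respect to $a$ gives $I(a) = \frac{\log{\left(a + 1 \right)}}{4} - \frac{\log{\left(3 \right)}}{4} + C$.

At $a = 2$ the integrand is identically $0$, so $I(2) = 0$. The closed form gives $0$, hence $C = 0$.

Setting $a = \frac{4}{3}$:
$$I = - \frac{\log{\left(3 \right)}}{2} + \frac{\log{\left(7 \right)}}{4}.$$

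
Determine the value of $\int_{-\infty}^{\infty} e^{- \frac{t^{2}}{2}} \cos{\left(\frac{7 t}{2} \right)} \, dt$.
$\frac{\sqrt{2} \sqrt{\pi}}{e^{\frac{49}{8}}}$

Treat the cosine frequency as a parameter and define $I(b) = \int_{-\infty}^{\infty} e^{- \frac{t^{2}}{2}} \cos{\left(b t \right)} \, dt$.

Differentiating under the integral sign,
$$I'(b) = \int_{-\infty}^{\infty} - t e^{- \frac{t^{2}}{2}} \sin{\left(b t \right)} \, dt.$$

Integrate $\int_{-\infty}^{\infty} t \sin(b t)\, e^{- \frac{t^{2}}{2}}\, dt$ by parts with $u = \sin(b t)$ and $dv = t\, e^{- \frac{t^{2}}{2}}\, dt$, giving $v = - e^{- \frac{t^{2}}{2}}$. The boundary term vanishes and
$$\int_{-\infty}^{\infty} t \sin(b t)\, e^{- \frac{t^{2}}{2}}\, dt = b \int_{-\infty}^{\infty} \cos(b t)\, e^{- \frac{t^{2}}{2}}\, dt,$$
so $I'(b) = - b\, I(b)$.

This is a separable first-order ODE; solving with the initial condition $I(0) = \int_{-\infty}^{\infty} e^{- \frac{t^{2}}{2}}\,dt = \sqrt{2} \sqrt{\pi}$ gives
$$I(b) = \sqrt{2} \sqrt{\pi} e^{- \frac{b^{2}}{2}}.$$

Setting $b = \frac{7}{2}$:
$$I = \frac{\sqrt{2} \sqrt{\pi}}{e^{\frac{49}{8}}}.$$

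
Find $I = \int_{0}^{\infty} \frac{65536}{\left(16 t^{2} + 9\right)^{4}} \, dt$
$\frac{2560 \pi}{2187}$

Begin with the known result
$$J(a) = \int_{0}^{\infty} \frac{1}{a^{2} + t^{2}} \, dt = \frac{\pi}{2 a}.$$

Differentiating under the integral sign with respect to $a$,
$$\frac{dJ}{da} = \int_{0}^{\infty} - \frac{2 a}{\left(a^{2} + t^{2}\right)^{2}} \, dt = - \frac{\pi}{2 a^{2}},$$
so $\int_{0}^{\infty} \frac{1}{\left(a^{2} + t^{2}\right)^{2}} \, dt = \frac{\pi}{4 a^{3}}$.

Repeating — each differentiation of $1/(t^2+a^2)^j$ produces $-2ja/(t^2+a^2)^{j+1}$ — and dividing through by $-2ja$ at each step yields, after $3$ differentiations in total,
$$\int_{0}^{\infty} \frac{1}{\left(a^{2} + t^{2}\right)^{4}} \, dt = \frac{5 \pi}{32 a^{7}}.$$

Setting $a = \frac{3}{4}$:
$$I = \frac{2560 \pi}{2187}.$$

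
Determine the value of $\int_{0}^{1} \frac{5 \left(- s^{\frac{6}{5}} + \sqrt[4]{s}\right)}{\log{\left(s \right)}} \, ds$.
$\log{\left(\frac{9765625}{164916224} \right)}$

Introduce a parameter $a$ in the exponent: let $I(a) = \int_{0}^{1} \frac{5 \left(- s^{\frac{6}{5}} + s^{a}\right)}{\log{\left(s \right)}} \, ds$.

Since $\dfrac{\partial}{\partial a}\,s^{a} = s^{a} \ln s$, the $\ln s$ in the denominator cancels and
$$\frac{dI}{da} = \int_{0}^{1} 5 s^{a} \, ds = 5 \left[\frac{s^{a+1}}{a+1}\right]_0^1 = \frac{5}{a + 1}.$$

Integrating with respect to $a$ gives $I(a) = \log{\left(\frac{3125 \left(a + 1\right)^{5}}{161051} \right)} + C$.

At $a = \frac{6}{5}$ the integrand is identically $0$, so $I(\frac{6}{5}) = 0$. The closed form gives $0$, hence $C = 0$.

Setting $a = \frac{1}{4}$:
$$I = \log{\left(\frac{9765625}{164916224} \right)}.$$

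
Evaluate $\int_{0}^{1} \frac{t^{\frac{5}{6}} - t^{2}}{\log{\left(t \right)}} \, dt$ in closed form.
$\log{\left(\frac{11}{18} \right)}$

Introduce a parameter $a$ in the exponent: let $I(a) = \int_{0}^{1} \frac{- t^{2} + t^{a}}{\log{\left(t \right)}} \, dt$.

Since $\dfrac{\partial}{\partial a}\,t^{a} = t^{a} \ln t$, the $\ln t$ in the denominator cancels and
$$\frac{dI}{da} = \int_{0}^{1} t^{a} \, dt = \left[\frac{t^{a+1}}{a+1}\right]_0^1 = \frac{1}{a + 1}.$$

Integrating with respect to $a$ gives $I(a) = \log{\left(\frac{a}{3} + \frac{1}{3} \right)} + C$.

At $a = 2$ the integrand is identically $0$, so $I(2) = 0$. The closed form gives $0$, hence $C = 0$.

Setting $a = \frac{5}{6}$:
$$I = \log{\left(\frac{11}{18} \right)}.$$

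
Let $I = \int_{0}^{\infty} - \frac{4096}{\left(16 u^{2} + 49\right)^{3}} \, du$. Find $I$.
$- \frac{192 \pi}{16807}$

Begin with the known result
$$J(a) = \int_{0}^{\infty} - \frac{1}{a^{2} + u^{2}} \, du = - \frac{\pi}{2 a}.$$

Differentiating under the integral sign with respect to $a$,
$$\frac{dJ}{da} = \int_{0}^{\infty} \frac{2 a}{\left(a^{2} + u^{2}\right)^{2}} \, du = \frac{\pi}{2 a^{2}},$$
so $\int_{0}^{\infty} - \frac{1}{\left(a^{2} + u^{2}\right)^{2}} \, du = - \frac{\pi}{4 a^{3}}$.

Repeating — each differentiation of $1/(u^2+a^2)^j$ produces $-2ja/(u^2+a^2)^{j+1}$ — and dividing through by $-2ja$ at each step yields, after $2$ differentiations in total,
$$\int_{0}^{\infty} - \frac{1}{\left(a^{2} + u^{2}\right)^{3}} \, du = - \frac{3 \pi}{16 a^{5}}.$$

Setting $a = \frac{7}{4}$:
$$I = - \frac{192 \pi}{16807}.$$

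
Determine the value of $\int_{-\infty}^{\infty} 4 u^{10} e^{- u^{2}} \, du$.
$\frac{945 \sqrt{\pi}}{8}$

Start from the elementary integral
$$J(a) = \int_{-\infty}^{\infty} 4 e^{- a u^{2}} \, du = \frac{4 \sqrt{\pi}}{\sqrt{a}}.$$

Differentiating under the integral sign brings down a factor of $(-u^2)$:
$$\frac{dJ}{da} = \int_{-\infty}^{\infty} - 4 u^{2} e^{- a u^{2}} \, du = - \frac{2 \sqrt{\pi}}{a^{\frac{3}{2}}}.$$

Repeating $5$ times in total — each differentiation brings down another $(-u^2)$ — gives
$$\frac{d^{5}J}{da^{5}} = \int_{-\infty}^{\infty} - 4 u^{10} e^{- a u^{2}} \, du = - \frac{945 \sqrt{\pi}}{8 a^{\frac{11}{2}}},$$
and the integrand here is $(-1)^{5}$ times the target integrand, so $I = (-1)^{5}\,\frac{d^{5}J}{da^{5}} = \frac{945 \sqrt{\pi}}{8 a^{\frac{11}{2}}}$.

Setting $a = 1$:
$$I = \frac{945 \sqrt{\pi}}{8}.$$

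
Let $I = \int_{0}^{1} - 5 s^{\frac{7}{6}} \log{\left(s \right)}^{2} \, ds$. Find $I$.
$- \frac{2160}{2197}$

Start from the elementary integral
$$J(a) = \int_{0}^{1} - 5 s^{a} \, ds = - \frac{5}{a + 1}.$$

Differentiating under the integral sign brings down a factor of $\ln s$:
$$\frac{dJ}{da} = \int_{0}^{1} - 5 s^{a} \log{\left(s \right)} \, ds = \frac{5}{\left(a + 1\right)^{2}}.$$

Repeating twice in total — each differentiation brings down another $\ln s$ — gives
$$\frac{d^{2}J}{da^{2}} = \int_{0}^{1} - 5 s^{a} \log{\left(s \right)}^{2} \, ds = - \frac{10}{\left(a + 1\right)^{3}},$$
and the integrand here is exactly the target integrand, so $I = - \frac{10}{\left(a + 1\right)^{3}}$.

Setting $a = \frac{7}{6}$:
$$I = - \frac{2160}{2197}.$$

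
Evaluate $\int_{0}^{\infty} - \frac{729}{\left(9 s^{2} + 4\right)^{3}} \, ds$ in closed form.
$- \frac{729 \pi}{512}$

Start from the standard arctangent integral
$$J(a) = \int_{0}^{\infty} - \frac{1}{a^{2} + s^{2}} \, ds = - \frac{\pi}{2 a}.$$

Differentiating under the integral sign with respect to $a$,
$$\frac{dJ}{da} = \int_{0}^{\infty} \frac{2 a}{\left(a^{2} + s^{2}\right)^{2}} \, ds = \frac{\pi}{2 a^{2}},$$
so $\int_{0}^{\infty} - \frac{1}{\left(a^{2} + s^{2}\right)^{2}} \, ds = - \frac{\pi}{4 a^{3}}$.

Repeating — each differentiation of $1/(s^2+a^2)^j$ produces $-2ja/(s^2+a^2)^{j+1}$ — and dividing through by $-2ja$ at each step yields, after $2$ differentiations in total,
$$\int_{0}^{\infty} - \frac{1}{\left(a^{2} + s^{2}\right)^{3}} \, ds = - \frac{3 \pi}{16 a^{5}}.$$

Setting $a = \frac{2}{3}$:
$$I = - \frac{729 \pi}{512}.$$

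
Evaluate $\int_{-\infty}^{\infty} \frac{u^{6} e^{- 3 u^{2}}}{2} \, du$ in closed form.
$\frac{5 \sqrt{3} \sqrt{\pi}}{432}$

Begin with the known integral
$$J(a) = \int_{-\infty}^{\infty} \frac{e^{- a u^{2}}}{2} \, du = \frac{\sqrt{\pi}}{2 \sqrt{a}}.$$

Differentiating under the integral sign brings down a factor of $(-u^2)$:
$$\frac{dJ}{da} = \int_{-\infty}^{\infty} - \frac{u^{2} e^{- a u^{2}}}{2} \, du = - \frac{\sqrt{\pi}}{4 a^{\frac{3}{2}}}.$$

Repeating $3$ times in total — each differentiation brings down another $(-u^2)$ — gives
$$\frac{d^{3}J}{da^{3}} = \int_{-\infty}^{\infty} - \frac{u^{6} e^{- a u^{2}}}{2} \, du = - \frac{15 \sqrt{\pi}}{16 a^{\frac{7}{2}}},$$
and the integrand here is $(-1)^{3}$ times the target integrand, so $I = (-1)^{3}\,\frac{d^{3}J}{da^{3}} = \frac{15 \sqrt{\pi}}{16 a^{\frac{7}{2}}}$.

Setting $a = 3$:
$$I = \frac{5 \sqrt{3} \sqrt{\pi}}{432}.$$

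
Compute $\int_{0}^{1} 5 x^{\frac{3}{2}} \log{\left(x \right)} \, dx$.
$- \frac{4}{5}$

Begin with the known integral
$$J(a) = \int_{0}^{1} 5 x^{a} \, dx = \frac{5}{a + 1}.$$

Differentiating under the integral sign brings down a factor of $\ln x$:
$$\frac{dJ}{da} = \int_{0}^{1} 5 x^{a} \log{\left(x \right)} \, dx = - \frac{5}{\left(a + 1\right)^{2}}.$$

The integral on the left is $I$, so $I = - \frac{5}{\left(a + 1\right)^{2}}$.

Setting $a = \frac{3}{2}$:
$$I = - \frac{4}{5}.$$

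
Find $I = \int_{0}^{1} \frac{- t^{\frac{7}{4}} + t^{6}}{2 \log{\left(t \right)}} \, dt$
$\log{\left(\frac{2 \sqrt{77}}{11} \right)}$

Introduce a parameter $a$ in the exponent: let $I(a) = \int_{0}^{1} \frac{- t^{\frac{7}{4}} + t^{a}}{2 \log{\left(t \right)}} \, dt$.

Since $\dfrac{\partial}{\partial a}\,t^{a} = t^{a} \ln t$, the $\ln t$ in the denominator cancels and
$$\frac{dI}{da} = \int_{0}^{1} \frac{1}{2} t^{a} \, dt = \frac{1}{2} \left[\frac{t^{a+1}}{a+1}\right]_0^1 = \frac{1}{2 \left(a + 1\right)}.$$

Integrating with respect to $a$ gives $I(a) = \frac{\log{\left(a + 1 \right)}}{2} - \frac{\log{\left(11 \right)}}{2} + \log{\left(2 \right)} + C$.

At $a = \frac{7}{4}$ the integrand is identically $0$, so $I(\frac{7}{4}) = 0$. The closed form gives $0$, hence $C = 0$.

Setting $a = 6$:
$$I = \log{\left(\frac{2 \sqrt{77}}{11} \right)}.$$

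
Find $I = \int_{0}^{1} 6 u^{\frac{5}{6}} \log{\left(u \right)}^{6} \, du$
$\frac{1209323520}{19487171}$

Start from the elementary integral
$$J(a) = \int_{0}^{1} 6 u^{a} \, du = \frac{6}{a + 1}.$$

Differentiating under the integral sign brings down a factor of $\ln u$:
$$\frac{dJ}{da} = \int_{0}^{1} 6 u^{a} \log{\left(u \right)} \, du = - \frac{6}{\left(a + 1\right)^{2}}.$$

Repeating $6$ times in total — each differentiation brings down another $\ln u$ — gives
$$\frac{d^{6}J}{da^{6}} = \int_{0}^{1} 6 u^{a} \log{\left(u \right)}^{6} \, du = \frac{4320}{\left(a + 1\right)^{7}},$$
and the integrand here is exactly the target integrand, so $I = \frac{4320}{\left(a + 1\right)^{7}}$.

Setting $a = \frac{5}{6}$:
$$I = \frac{1209323520}{19487171}.$$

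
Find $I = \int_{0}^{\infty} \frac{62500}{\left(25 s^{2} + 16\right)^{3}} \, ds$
$\frac{9375 \pi}{4096}$

Begin with the known result
$$J(a) = \int_{0}^{\infty} \frac{4}{a^{2} + s^{2}} \, ds = \frac{2 \pi}{a}.$$

Differentiating under the integral sign with respect to $a$,
$$\frac{dJ}{da} = \int_{0}^{\infty} - \frac{8 a}{\left(a^{2} + s^{2}\right)^{2}} \, ds = - \frac{2 \pi}{a^{2}},$$
so $\int_{0}^{\infty} \frac{4}{\left(a^{2} + s^{2}\right)^{2}} \, ds = \frac{\pi}{a^{3}}$.

Repeating — each differentiation of $1/(s^2+a^2)^j$ produces $-2ja/(s^2+a^2)^{j+1}$ — and dividing through by $-2ja$ at each step yields, after $2$ differentiations in total,
$$\int_{0}^{\infty} \frac{4}{\left(a^{2} + s^{2}\right)^{3}} \, ds = \frac{3 \pi}{4 a^{5}}.$$

Setting $a = \frac{4}{5}$:
$$I = \frac{9375 \pi}{4096}.$$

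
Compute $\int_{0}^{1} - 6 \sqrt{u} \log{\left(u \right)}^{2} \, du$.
$- \frac{32}{9}$

Consider the simpler parametrised integral
$$J(a) = \int_{0}^{1} - 6 u^{a} \, du = - \frac{6}{a + 1}.$$

Differentiating under the integral sign brings down a factor of $\ln u$:
$$\frac{dJ}{da} = \int_{0}^{1} - 6 u^{a} \log{\left(u \right)} \, du = \frac{6}{\left(a + 1\right)^{2}}.$$

Repeating twice in total — each differentiation brings down another $\ln u$ — gives
$$\frac{d^{2}J}{da^{2}} = \int_{0}^{1} - 6 u^{a} \log{\left(u \right)}^{2} \, du = - \frac{12}{\left(a + 1\right)^{3}},$$
and the integrand here is exactly the target integrand, so $I = - \frac{12}{\left(a + 1\right)^{3}}$.

Setting $a = \frac{1}{2}$:
$$I = - \frac{32}{9}.$$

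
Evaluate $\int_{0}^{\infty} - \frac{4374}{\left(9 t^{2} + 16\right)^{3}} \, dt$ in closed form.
$- \frac{2187 \pi}{8192}$

Begin with the known result
$$J(a) = \int_{0}^{\infty} - \frac{6}{a^{2} + t^{2}} \, dt = - \frac{3 \pi}{a}.$$

Differentiating under the integral sign with respect to $a$,
$$\frac{dJ}{da} = \int_{0}^{\infty} \frac{12 a}{\left(a^{2} + t^{2}\right)^{2}} \, dt = \frac{3 \pi}{a^{2}},$$
so $\int_{0}^{\infty} - \frac{6}{\left(a^{2} + t^{2}\right)^{2}} \, dt = - \frac{3 \pi}{2 a^{3}}$.

Repeating — each differentiation of $1/(t^2+a^2)^j$ produces $-2ja/(t^2+a^2)^{j+1}$ — and dividing through by $-2ja$ at each step yields, after $2$ differentiations in total,
$$\int_{0}^{\infty} - \frac{6}{\left(a^{2} + t^{2}\right)^{3}} \, dt = - \frac{9 \pi}{8 a^{5}}.$$

Setting $a = \frac{4}{3}$:
$$I = - \frac{2187 \pi}{8192}.$$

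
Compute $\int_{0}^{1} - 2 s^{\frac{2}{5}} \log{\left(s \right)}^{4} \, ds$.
$- \frac{150000}{16807}$

Consider the simpler parametrised integral
$$J(a) = \int_{0}^{1} - 2 s^{a} \, ds = - \frac{2}{a + 1}.$$

Differentiating under the integral sign brings down a factor of $\ln s$:
$$\frac{dJ}{da} = \int_{0}^{1} - 2 s^{a} \log{\left(s \right)} \, ds = \frac{2}{\left(a + 1\right)^{2}}.$$

Repeating $4$ times in total — each differentiation brings down another $\ln s$ — gives
$$\frac{d^{4}J}{da^{4}} = \int_{0}^{1} - 2 s^{a} \log{\left(s \right)}^{4} \, ds = - \frac{48}{\left(a + 1\right)^{5}},$$
and the integrand here is exactly the target integrand, so $I = - \frac{48}{\left(a + 1\right)^{5}}$.

Setting $a = \frac{2}{5}$:
$$I = - \frac{150000}{16807}.$$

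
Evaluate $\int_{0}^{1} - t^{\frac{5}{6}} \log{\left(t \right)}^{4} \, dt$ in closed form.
$- \frac{186624}{161051}$

Begin with the known integral
$$J(a) = \int_{0}^{1} - t^{a} \, dt = - \frac{1}{a + 1}.$$

Differentiating under the integral sign brings down a factor of $\ln t$:
$$\frac{dJ}{da} = \int_{0}^{1} - t^{a} \log{\left(t \right)} \, dt = \frac{1}{\left(a + 1\right)^{2}}.$$

Repeating $4$ times in total — each differentiation brings down another $\ln t$ — gives
$$\frac{d^{4}J}{da^{4}} = \int_{0}^{1} - t^{a} \log{\left(t \right)}^{4} \, dt = - \frac{24}{\left(a + 1\right)^{5}},$$
and the integrand here is exactly the target integrand, so $I = - \frac{24}{\left(a + 1\right)^{5}}$.

Setting $a = \frac{5}{6}$:
$$I = - \frac{186624}{161051}.$$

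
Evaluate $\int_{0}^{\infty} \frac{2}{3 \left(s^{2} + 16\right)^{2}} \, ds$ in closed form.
$\frac{\pi}{384}$

Begin with the known result
$$J(a) = \int_{0}^{\infty} \frac{2}{3 \left(a^{2} + s^{2}\right)} \, ds = \frac{\pi}{3 a}.$$

Differentiating under the integral sign with respect to $a$,
$$\frac{dJ}{da} = \int_{0}^{\infty} - \frac{4 a}{3 \left(a^{2} + s^{2}\right)^{2}} \, ds = - \frac{\pi}{3 a^{2}},$$
so $\int_{0}^{\infty} \frac{2}{3 \left(a^{2} + s^{2}\right)^{2}} \, ds = \frac{\pi}{6 a^{3}}$.

Setting $a = 4$:
$$I = \frac{\pi}{384}.$$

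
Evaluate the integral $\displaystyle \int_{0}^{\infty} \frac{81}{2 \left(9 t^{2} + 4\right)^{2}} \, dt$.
$\frac{27 \pi}{64}$

Begin with the known result
$$J(a) = \int_{0}^{\infty} \frac{1}{2 \left(a^{2} + t^{2}\right)} \, dt = \frac{\pi}{4 a}.$$

Differentiating under the integral sign with respect to $a$,
$$\frac{dJ}{da} = \int_{0}^{\infty} - \frac{a}{\left(a^{2} + t^{2}\right)^{2}} \, dt = - \frac{\pi}{4 a^{2}},$$
so $\int_{0}^{\infty} \frac{1}{2 \left(a^{2} + t^{2}\right)^{2}} \, dt = \frac{\pi}{8 a^{3}}$.

Setting $a = \frac{2}{3}$:
$$I = \frac{27 \pi}{64}.$$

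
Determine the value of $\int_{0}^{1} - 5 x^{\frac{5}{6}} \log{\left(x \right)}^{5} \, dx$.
$\frac{27993600}{1771561}$

Start from the elementary integral
$$J(a) = \int_{0}^{1} - 5 x^{a} \, dx = - \frac{5}{a + 1}.$$

Differentiating under the integral sign brings down a factor of $\ln x$:
$$\frac{dJ}{da} = \int_{0}^{1} - 5 x^{a} \log{\left(x \right)} \, dx = \frac{5}{\left(a + 1\right)^{2}}.$$

Repeating $5$ times in total — each differentiation brings down another $\ln x$ — gives
$$\frac{d^{5}J}{da^{5}} = \int_{0}^{1} - 5 x^{a} \log{\left(x \right)}^{5} \, dx = \frac{600}{\left(a + 1\right)^{6}},$$
and the integrand here is exactly the target integrand, so $I = \frac{600}{\left(a + 1\right)^{6}}$.

Setting $a = \frac{5}{6}$:
$$I = \frac{27993600}{1771561}.$$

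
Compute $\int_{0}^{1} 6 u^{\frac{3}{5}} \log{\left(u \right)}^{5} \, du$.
$- \frac{703125}{16384}$

Start from the elementary integral
$$J(a) = \int_{0}^{1} 6 u^{a} \, du = \frac{6}{a + 1}.$$

Differentiating under the integral sign brings down a factor of $\ln u$:
$$\frac{dJ}{da} = \int_{0}^{1} 6 u^{a} \log{\left(u \right)} \, du = - \frac{6}{\left(a + 1\right)^{2}}.$$

Repeating $5$ times in total — each differentiation brings down another $\ln u$ — gives
$$\frac{d^{5}J}{da^{5}} = \int_{0}^{1} 6 u^{a} \log{\left(u \right)}^{5} \, du = - \frac{720}{\left(a + 1\right)^{6}},$$
and the integrand here is exactly the target integrand, so $I = - \frac{720}{\left(a + 1\right)^{6}}$.

Setting $a = \frac{3}{5}$:
$$I = - \frac{703125}{16384}.$$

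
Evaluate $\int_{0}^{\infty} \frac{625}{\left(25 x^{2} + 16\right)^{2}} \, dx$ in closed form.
$\frac{125 \pi}{256}$

Recall the elementary integral
$$J(a) = \int_{0}^{\infty} \frac{1}{a^{2} + x^{2}} \, dx = \frac{\pi}{2 a}.$$

Differentiating under the integral sign with respect to $a$,
$$\frac{dJ}{da} = \int_{0}^{\infty} - \frac{2 a}{\left(a^{2} + x^{2}\right)^{2}} \, dx = - \frac{\pi}{2 a^{2}},$$
so $\int_{0}^{\infty} \frac{1}{\left(a^{2} + x^{2}\right)^{2}} \, dx = \frac{\pi}{4 a^{3}}$.

Setting $a = \frac{4}{5}$:
$$I = \frac{125 \pi}{256}.$$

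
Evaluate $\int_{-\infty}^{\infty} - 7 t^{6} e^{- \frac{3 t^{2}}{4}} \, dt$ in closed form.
$- \frac{560 \sqrt{3} \sqrt{\pi}}{27}$

Begin with the known integral
$$J(a) = \int_{-\infty}^{\infty} - 7 e^{- a t^{2}} \, dt = - \frac{7 \sqrt{\pi}}{\sqrt{a}}.$$

Differentiating under the integral sign brings down a factor of $(-t^2)$:
$$\frac{dJ}{da} = \int_{-\infty}^{\infty} 7 t^{2} e^{- a t^{2}} \, dt = \frac{7 \sqrt{\pi}}{2 a^{\frac{3}{2}}}.$$

Repeating $3$ times in total — each differentiation brings down another $(-t^2)$ — gives
$$\frac{d^{3}J}{da^{3}} = \int_{-\infty}^{\infty} 7 t^{6} e^{- a t^{2}} \, dt = \frac{105 \sqrt{\pi}}{8 a^{\frac{7}{2}}},$$
and the integrand here is $(-1)^{3}$ times the target integrand, so $I = (-1)^{3}\,\frac{d^{3}J}{da^{3}} = - \frac{105 \sqrt{\pi}}{8 a^{\frac{7}{2}}}$.

Setting $a = \frac{3}{4}$:
$$I = - \frac{560 \sqrt{3} \sqrt{\pi}}{27}.$$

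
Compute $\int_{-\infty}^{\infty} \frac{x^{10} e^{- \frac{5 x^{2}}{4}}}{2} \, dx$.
$\frac{6048 \sqrt{5} \sqrt{\pi}}{3125}$

Consider the simpler parametrised integral
$$J(a) = \int_{-\infty}^{\infty} \frac{e^{- a x^{2}}}{2} \, dx = \frac{\sqrt{\pi}}{2 \sqrt{a}}.$$

Differentiating under the integral sign brings down a factor of $(-x^2)$:
$$\frac{dJ}{da} = \int_{-\infty}^{\infty} - \frac{x^{2} e^{- a x^{2}}}{2} \, dx = - \frac{\sqrt{\pi}}{4 a^{\frac{3}{2}}}.$$

Repeating $5$ times in total — each differentiation brings down another $(-x^2)$ — gives
$$\frac{d^{5}J}{da^{5}} = \int_{-\infty}^{\infty} - \frac{x^{10} e^{- a x^{2}}}{2} \, dx = - \frac{945 \sqrt{\pi}}{64 a^{\frac{11}{2}}},$$
and the integrand here is $(-1)^{5}$ times the target integrand, so $I = (-1)^{5}\,\frac{d^{5}J}{da^{5}} = \frac{945 \sqrt{\pi}}{64 a^{\frac{11}{2}}}$.

Setting $a = \frac{5}{4}$:
$$I = \frac{6048 \sqrt{5} \sqrt{\pi}}{3125}.$$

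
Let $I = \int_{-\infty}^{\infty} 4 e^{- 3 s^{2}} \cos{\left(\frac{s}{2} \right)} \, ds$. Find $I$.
$\frac{4 \sqrt{3} \sqrt{\pi}}{3 e^{\frac{1}{48}}}$

Let $b$ denote the cosine frequency and define $I(b) = \int_{-\infty}^{\infty} 4 e^{- 3 s^{2}} \cos{\left(b s \right)} \, ds$.

Differentiating under the integral sign,
$$I'(b) = \int_{-\infty}^{\infty} - 4 s e^{- 3 s^{2}} \sin{\left(b s \right)} \, ds.$$

Integrate $\int_{-\infty}^{\infty} s \sin(b s)\, e^{- 3 s^{2}}\, ds$ by parts with $u = \sin(b s)$ and $dv = s\, e^{- 3 s^{2}}\, ds$, giving $v = - \frac{e^{- 3 s^{2}}}{6}$. The boundary term vanishes and
$$\int_{-\infty}^{\infty} s \sin(b s)\, e^{- 3 s^{2}}\, ds = \frac{b}{6} \int_{-\infty}^{\infty} \cos(b s)\, e^{- 3 s^{2}}\, ds,$$
so $I'(b) = - \frac{b}{6}\, I(b)$.

This is a separable first-order ODE; solving with the initial condition $I(0) = \int_{-\infty}^{\infty} 4 e^{- 3 s^{2}}\,ds = \frac{4 \sqrt{3} \sqrt{\pi}}{3}$ gives
$$I(b) = \frac{4 \sqrt{3} \sqrt{\pi} e^{- \frac{b^{2}}{12}}}{3}.$$

Setting $b = \frac{1}{2}$:
$$I = \frac{4 \sqrt{3} \sqrt{\pi}}{3 e^{\frac{1}{48}}}.$$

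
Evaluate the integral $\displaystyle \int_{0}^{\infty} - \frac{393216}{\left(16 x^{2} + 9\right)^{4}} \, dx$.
$- \frac{5120 \pi}{729}$

Start from the standard arctangent integral
$$J(a) = \int_{0}^{\infty} - \frac{6}{a^{2} + x^{2}} \, dx = - \frac{3 \pi}{a}.$$

Differentiating under the integral sign with respect to $a$,
$$\frac{dJ}{da} = \int_{0}^{\infty} \frac{12 a}{\left(a^{2} + x^{2}\right)^{2}} \, dx = \frac{3 \pi}{a^{2}},$$
so $\int_{0}^{\infty} - \frac{6}{\left(a^{2} + x^{2}\right)^{2}} \, dx = - \frac{3 \pi}{2 a^{3}}$.

Repeating — each differentiation of $1/(x^2+a^2)^j$ produces $-2ja/(x^2+a^2)^{j+1}$ — and dividing through by $-2ja$ at each step yields, after $3$ differentiations in total,
$$\int_{0}^{\infty} - \frac{6}{\left(a^{2} + x^{2}\right)^{4}} \, dx = - \frac{15 \pi}{16 a^{7}}.$$

Setting $a = \frac{3}{4}$:
$$I = - \frac{5120 \pi}{729}.$$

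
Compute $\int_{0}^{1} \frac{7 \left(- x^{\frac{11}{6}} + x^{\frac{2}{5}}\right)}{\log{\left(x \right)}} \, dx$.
$\log{\left(\frac{230539333248}{32057708828125} \right)}$

Introduce a parameter $a$ in the exponent: let $I(a) = \int_{0}^{1} \frac{7 \left(- x^{\frac{11}{6}} + x^{a}\right)}{\log{\left(x \right)}} \, dx$.

Since $\dfrac{\partial}{\partial a}\,x^{a} = x^{a} \ln x$, the $\ln x$ in the denominator cancels and
$$\frac{dI}{da} = \int_{0}^{1} 7 x^{a} \, dx = 7 \left[\frac{x^{a+1}}{a+1}\right]_0^1 = \frac{7}{a + 1}.$$

Integrating with respect to $a$ gives $I(a) = \log{\left(\frac{279936 \left(a + 1\right)^{7}}{410338673} \right)} + C$.

At $a = \frac{11}{6}$ the integrand is identically $0$, so $I(\frac{11}{6}) = 0$. The closed form gives $0$, hence $C = 0$.

Setting $a = \frac{2}{5}$:
$$I = \log{\left(\frac{230539333248}{32057708828125} \right)}.$$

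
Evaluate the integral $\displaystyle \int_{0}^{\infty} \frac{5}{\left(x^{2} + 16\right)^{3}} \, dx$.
$\frac{15 \pi}{16384}$

Begin with the known result
$$J(a) = \int_{0}^{\infty} \frac{5}{a^{2} + x^{2}} \, dx = \frac{5 \pi}{2 a}.$$

Differentiating under the integral sign with respect to $a$,
$$\frac{dJ}{da} = \int_{0}^{\infty} - \frac{10 a}{\left(a^{2} + x^{2}\right)^{2}} \, dx = - \frac{5 \pi}{2 a^{2}},$$
so $\int_{0}^{\infty} \frac{5}{\left(a^{2} + x^{2}\right)^{2}} \, dx = \frac{5 \pi}{4 a^{3}}$.

Repeating — each differentiation of $1/(x^2+a^2)^j$ produces $-2ja/(x^2+a^2)^{j+1}$ — and dividing through by $-2ja$ at each step yields, after $2$ differentiations in total,
$$\int_{0}^{\infty} \frac{5}{\left(a^{2} + x^{2}\right)^{3}} \, dx = \frac{15 \pi}{16 a^{5}}.$$

Setting $a = 4$:
$$I = \frac{15 \pi}{16384}.$$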